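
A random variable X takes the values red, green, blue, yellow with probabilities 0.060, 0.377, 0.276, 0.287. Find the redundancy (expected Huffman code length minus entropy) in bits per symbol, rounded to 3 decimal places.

0.155 bits

Entropy H = −Σ p log₂ p ≈ 1.8036 bits.
Huffman merges: 3/50+69/250→42/125; 287/1000+42/125→623/1000; 377/1000+623/1000→1. L = 1959/1000 ≈ 1.9590.
L − H = 1.9590 − 1.8036 = 0.155 bits.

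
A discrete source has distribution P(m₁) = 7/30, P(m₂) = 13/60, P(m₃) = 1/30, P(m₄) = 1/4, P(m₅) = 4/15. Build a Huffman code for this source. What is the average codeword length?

Repeatedly combine the two least-probable nodes; the expected code length is the sum of the merged weights.
merge 1/30 + 13/60 → 1/4
merge 7/30 + 1/4 → 29/60
merge 1/4 + 4/15 → 31/60
merge 29/60 + 31/60 → 1
L = 1/4 + 29/60 + 31/60 + 1 = 9/4 = 2.25 bits/symbol.

2.25 bits/symbol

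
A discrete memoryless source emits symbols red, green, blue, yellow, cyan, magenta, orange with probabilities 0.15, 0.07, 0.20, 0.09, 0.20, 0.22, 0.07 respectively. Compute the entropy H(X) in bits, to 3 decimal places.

2.670 bits

H = −Σ pᵢ log₂ pᵢ.
−0.15·log₂(0.15) = 0.4105
−0.07·log₂(0.07) = 0.2686
−0.20·log₂(0.20) = 0.4644
−0.09·log₂(0.09) = 0.3127
−0.20·log₂(0.20) = 0.4644
−0.22·log₂(0.22) = 0.4806
−0.07·log₂(0.07) = 0.2686
Sum ≈ 2.6697 → 2.670 bits.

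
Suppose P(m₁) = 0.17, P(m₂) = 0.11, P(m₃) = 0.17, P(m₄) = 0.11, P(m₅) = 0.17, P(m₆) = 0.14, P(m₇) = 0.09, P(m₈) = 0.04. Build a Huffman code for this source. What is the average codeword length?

2.96 bits/symbol

Repeatedly combine the two least-probable nodes; the expected code length is the sum of the merged weights.
merge 1/25 + 9/100 → 13/100
merge 11/100 + 11/100 → 11/50
merge 13/100 + 7/50 → 27/100
merge 17/100 + 17/100 → 17/50
merge 17/100 + 11/50 → 39/100
merge 27/100 + 17/50 → 61/100
merge 39/100 + 61/100 → 1
L = 13/100 + 11/50 + 27/100 + 17/50 + 39/100 + 61/100 + 1 = 74/25 = 2.96 bits/symbol.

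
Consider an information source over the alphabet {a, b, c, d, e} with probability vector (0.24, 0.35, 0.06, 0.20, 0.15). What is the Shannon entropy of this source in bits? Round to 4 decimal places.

2.1427 bits

H = −Σ pᵢ log₂ pᵢ.
−0.24·log₂(0.24) = 0.4941
−0.35·log₂(0.35) = 0.5301
−0.06·log₂(0.06) = 0.2435
−0.20·log₂(0.20) = 0.4644
−0.15·log₂(0.15) = 0.4105
Sum ≈ 2.1427 → 2.1427 bits.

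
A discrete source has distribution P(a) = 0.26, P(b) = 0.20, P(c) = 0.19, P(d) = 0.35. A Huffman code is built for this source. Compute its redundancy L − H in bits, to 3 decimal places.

Entropy H = −Σ p log₂ p ≈ 1.9550 bits.
Huffman merges: 19/100+1/5→39/100; 13/50+7/20→61/100; 39/100+61/100→1. L = 2 ≈ 2.0000.
L − H = 2.0000 − 1.9550 = 0.045 bits.

0.045 bits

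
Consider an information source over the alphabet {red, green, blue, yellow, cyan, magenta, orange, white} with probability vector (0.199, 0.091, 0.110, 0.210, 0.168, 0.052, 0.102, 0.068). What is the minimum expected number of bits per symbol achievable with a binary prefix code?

2.904 bits/symbol

Repeatedly combine the two least-probable nodes; the expected code length is the sum of the merged weights.
merge 13/250 + 17/250 → 3/25
merge 91/1000 + 51/500 → 193/1000
merge 11/100 + 3/25 → 23/100
merge 21/125 + 193/1000 → 361/1000
merge 199/1000 + 21/100 → 409/1000
merge 23/100 + 361/1000 → 591/1000
merge 409/1000 + 591/1000 → 1
L = 3/25 + 193/1000 + 23/100 + 361/1000 + 409/1000 + 591/1000 + 1 = 363/125 = 2.904 bits/symbol.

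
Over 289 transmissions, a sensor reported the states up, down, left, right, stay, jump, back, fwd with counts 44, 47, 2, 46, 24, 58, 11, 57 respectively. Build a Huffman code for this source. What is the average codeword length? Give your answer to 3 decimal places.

2.775 bits/symbol

Probabilities are the counts divided by 289.
Repeatedly combine the two least-probable nodes; the expected code length is the sum of the merged weights.
merge 2/289 + 11/289 → 13/289
merge 13/289 + 24/289 → 37/289
merge 37/289 + 44/289 → 81/289
merge 46/289 + 47/289 → 93/289
merge 57/289 + 58/289 → 115/289
merge 81/289 + 93/289 → 174/289
merge 115/289 + 174/289 → 1
L = 13/289 + 37/289 + 81/289 + 93/289 + 115/289 + 174/289 + 1 = 802/289 ≈ 2.775 bits/symbol.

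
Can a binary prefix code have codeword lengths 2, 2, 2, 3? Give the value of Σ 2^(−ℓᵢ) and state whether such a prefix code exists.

With common denominator 2^3 = 8: Σ 2^(−ℓᵢ) = 2/8 + 2/8 + 2/8 + 1/8 = 7/8 = 0.875.
Kraft's inequality requires Σ ≤ 1; here Σ = 0.875 ≤ 1, so such a prefix code exists.

0.875; yes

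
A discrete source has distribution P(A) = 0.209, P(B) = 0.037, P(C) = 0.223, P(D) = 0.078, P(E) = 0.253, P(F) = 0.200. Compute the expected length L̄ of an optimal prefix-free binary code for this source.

Repeatedly combine the two least-probable nodes; the expected code length is the sum of the merged weights.
merge 37/1000 + 39/500 → 23/200
merge 23/200 + 1/5 → 63/200
merge 209/1000 + 223/1000 → 54/125
merge 253/1000 + 63/200 → 71/125
merge 54/125 + 71/125 → 1
L = 23/200 + 63/200 + 54/125 + 71/125 + 1 = 243/100 = 2.43 bits/symbol.

2.43 bits/symbol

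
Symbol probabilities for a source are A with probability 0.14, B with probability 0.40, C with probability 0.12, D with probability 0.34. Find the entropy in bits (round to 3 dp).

1.822 bits

H = −Σ pᵢ log₂ pᵢ.
−0.14·log₂(0.14) = 0.3971
−0.40·log₂(0.40) = 0.5288
−0.12·log₂(0.12) = 0.3671
−0.34·log₂(0.34) = 0.5292
Sum ≈ 1.8221 → 1.822 bits.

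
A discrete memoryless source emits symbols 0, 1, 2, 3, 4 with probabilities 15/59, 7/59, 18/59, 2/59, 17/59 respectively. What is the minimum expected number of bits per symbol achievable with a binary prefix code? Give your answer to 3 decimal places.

2.153 bits/symbol

Repeatedly combine the two least-probable nodes; the expected code length is the sum of the merged weights.
merge 2/59 + 7/59 → 9/59
merge 9/59 + 15/59 → 24/59
merge 17/59 + 18/59 → 35/59
merge 24/59 + 35/59 → 1
L = 9/59 + 24/59 + 35/59 + 1 = 127/59 ≈ 2.153 bits/symbol.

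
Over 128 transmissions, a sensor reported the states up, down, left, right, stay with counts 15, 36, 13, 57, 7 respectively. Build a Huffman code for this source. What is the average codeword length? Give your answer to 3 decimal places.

Probabilities are the counts divided by 128.
Repeatedly combine the two least-probable nodes; the expected code length is the sum of the merged weights.
merge 7/128 + 13/128 → 5/32
merge 15/128 + 5/32 → 35/128
merge 35/128 + 9/32 → 71/128
merge 57/128 + 71/128 → 1
L = 5/32 + 35/128 + 71/128 + 1 = 127/64 ≈ 1.984 bits/symbol.

1.984 bits/symbol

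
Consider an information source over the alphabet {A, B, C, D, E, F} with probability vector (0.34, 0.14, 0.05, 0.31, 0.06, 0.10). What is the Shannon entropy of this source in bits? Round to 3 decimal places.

H = −Σ pᵢ log₂ pᵢ.
−0.34·log₂(0.34) = 0.5292
−0.14·log₂(0.14) = 0.3971
−0.05·log₂(0.05) = 0.2161
−0.31·log₂(0.31) = 0.5238
−0.06·log₂(0.06) = 0.2435
−0.10·log₂(0.10) = 0.3322
Sum ≈ 2.2419 → 2.242 bits.

2.242 bits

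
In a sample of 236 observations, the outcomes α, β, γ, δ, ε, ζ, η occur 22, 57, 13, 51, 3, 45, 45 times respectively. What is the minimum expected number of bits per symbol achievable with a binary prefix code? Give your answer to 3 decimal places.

Probabilities are the counts divided by 236.
Repeatedly combine the two least-probable nodes; the expected code length is the sum of the merged weights.
merge 3/236 + 13/236 → 4/59
merge 4/59 + 11/118 → 19/118
merge 19/118 + 45/236 → 83/236
merge 45/236 + 51/236 → 24/59
merge 57/236 + 83/236 → 35/59
merge 24/59 + 35/59 → 1
L = 4/59 + 19/118 + 83/236 + 24/59 + 35/59 + 1 = 609/236 ≈ 2.581 bits/symbol.

2.581 bits/symbol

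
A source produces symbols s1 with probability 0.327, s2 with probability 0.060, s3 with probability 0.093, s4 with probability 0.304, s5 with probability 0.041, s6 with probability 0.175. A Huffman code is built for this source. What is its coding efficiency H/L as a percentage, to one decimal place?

97.6%

Entropy H = −Σ p log₂ p ≈ 2.2408 bits.
Huffman merges: 41/1000+3/50→101/1000; 93/1000+101/1000→97/500; 7/40+97/500→369/1000; 38/125+327/1000→631/1000; 369/1000+631/1000→1. L = 459/200 ≈ 2.2950.
Efficiency = H/L = 2.2408/2.2950 = 97.6%.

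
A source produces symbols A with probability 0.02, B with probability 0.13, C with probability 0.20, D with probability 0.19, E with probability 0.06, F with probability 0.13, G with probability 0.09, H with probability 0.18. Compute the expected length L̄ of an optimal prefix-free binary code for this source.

2.86 bits/symbol

Repeatedly combine the two least-probable nodes; the expected code length is the sum of the merged weights.
merge 1/50 + 3/50 → 2/25
merge 2/25 + 9/100 → 17/100
merge 13/100 + 13/100 → 13/50
merge 17/100 + 9/50 → 7/20
merge 19/100 + 1/5 → 39/100
merge 13/50 + 7/20 → 61/100
merge 39/100 + 61/100 → 1
L = 2/25 + 17/100 + 13/50 + 7/20 + 39/100 + 61/100 + 1 = 143/50 = 2.86 bits/symbol.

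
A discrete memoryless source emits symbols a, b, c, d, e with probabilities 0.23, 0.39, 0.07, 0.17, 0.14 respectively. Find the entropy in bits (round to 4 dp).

H = −Σ pᵢ log₂ pᵢ.
−0.23·log₂(0.23) = 0.4877
−0.39·log₂(0.39) = 0.5298
−0.07·log₂(0.07) = 0.2686
−0.17·log₂(0.17) = 0.4346
−0.14·log₂(0.14) = 0.3971
Sum ≈ 2.1177 → 2.1177 bits.

2.1177 bits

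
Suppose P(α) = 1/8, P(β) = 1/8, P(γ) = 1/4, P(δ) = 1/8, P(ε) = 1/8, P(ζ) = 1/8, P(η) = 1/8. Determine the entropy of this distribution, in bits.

Each probability is a power of 1/2, so log₂(1/p) is an integer.
H = Σ p·log₂(1/p) = 1/8·3 + 1/8·3 + 1/4·2 + 1/8·3 + 1/8·3 + 1/8·3 + 1/8·3 = 2.75 bits.

2.75 bits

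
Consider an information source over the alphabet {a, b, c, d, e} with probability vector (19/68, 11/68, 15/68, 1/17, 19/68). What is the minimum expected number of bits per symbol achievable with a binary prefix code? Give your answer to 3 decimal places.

2.221 bits/symbol

Repeatedly combine the two least-probable nodes; the expected code length is the sum of the merged weights.
merge 1/17 + 11/68 → 15/68
merge 15/68 + 15/68 → 15/34
merge 19/68 + 19/68 → 19/34
merge 15/34 + 19/34 → 1
L = 15/68 + 15/34 + 19/34 + 1 = 151/68 ≈ 2.221 bits/symbol.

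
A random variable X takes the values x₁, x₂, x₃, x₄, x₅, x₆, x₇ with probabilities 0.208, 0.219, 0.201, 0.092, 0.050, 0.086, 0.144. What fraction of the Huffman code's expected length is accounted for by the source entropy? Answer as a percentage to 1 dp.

98.0%

Entropy H = −Σ p log₂ p ≈ 2.6561 bits.
Huffman merges: 1/20+43/500→17/125; 23/250+17/125→57/250; 18/125+201/1000→69/200; 26/125+219/1000→427/1000; 57/250+69/200→573/1000; 427/1000+573/1000→1. L = 2709/1000 ≈ 2.7090.
Efficiency = H/L = 2.6561/2.7090 = 98.0%.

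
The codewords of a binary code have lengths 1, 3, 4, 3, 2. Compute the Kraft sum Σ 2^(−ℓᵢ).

1.0625

With common denominator 2^4 = 16: Σ 2^(−ℓᵢ) = 8/16 + 2/16 + 1/16 + 2/16 + 4/16 = 17/16 = 1.0625.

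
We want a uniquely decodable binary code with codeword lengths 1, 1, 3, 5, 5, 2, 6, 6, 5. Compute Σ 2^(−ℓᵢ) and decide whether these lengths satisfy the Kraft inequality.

1.5; no

With common denominator 2^6 = 64: Σ 2^(−ℓᵢ) = 32/64 + 32/64 + 8/64 + 2/64 + 2/64 + 16/64 + 1/64 + 1/64 + 2/64 = 96/64 = 1.5.
Kraft's inequality requires Σ ≤ 1; here Σ = 1.5 > 1, so no such prefix code exists.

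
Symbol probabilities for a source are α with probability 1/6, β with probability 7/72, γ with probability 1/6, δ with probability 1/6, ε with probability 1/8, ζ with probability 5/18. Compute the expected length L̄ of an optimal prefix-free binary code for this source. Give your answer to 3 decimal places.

Repeatedly combine the two least-probable nodes; the expected code length is the sum of the merged weights.
merge 7/72 + 1/8 → 2/9
merge 1/6 + 1/6 → 1/3
merge 1/6 + 2/9 → 7/18
merge 5/18 + 1/3 → 11/18
merge 7/18 + 11/18 → 1
L = 2/9 + 1/3 + 7/18 + 11/18 + 1 = 23/9 ≈ 2.556 bits/symbol.

2.556 bits/symbol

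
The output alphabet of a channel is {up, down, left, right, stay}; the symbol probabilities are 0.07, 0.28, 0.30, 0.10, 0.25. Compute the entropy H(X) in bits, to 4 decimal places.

2.1361 bits

H = −Σ pᵢ log₂ pᵢ.
−0.07·log₂(0.07) = 0.2686
−0.28·log₂(0.28) = 0.5142
−0.30·log₂(0.30) = 0.5211
−0.10·log₂(0.10) = 0.3322
−0.25·log₂(0.25) = 0.5000
Sum ≈ 2.1361 → 2.1361 bits.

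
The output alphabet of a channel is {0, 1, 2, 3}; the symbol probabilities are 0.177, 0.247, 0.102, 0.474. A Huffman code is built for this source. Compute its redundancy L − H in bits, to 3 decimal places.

Entropy H = −Σ p log₂ p ≈ 1.7869 bits.
Huffman merges: 51/500+177/1000→279/1000; 247/1000+279/1000→263/500; 237/500+263/500→1. L = 361/200 ≈ 1.8050.
L − H = 1.8050 − 1.7869 = 0.018 bits.

0.018 bits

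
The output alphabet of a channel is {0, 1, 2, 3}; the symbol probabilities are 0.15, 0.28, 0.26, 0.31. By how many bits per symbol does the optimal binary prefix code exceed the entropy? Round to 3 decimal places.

0.046 bits

Entropy H = −Σ p log₂ p ≈ 1.9538 bits.
Huffman merges: 3/20+13/50→41/100; 7/25+31/100→59/100; 41/100+59/100→1. L = 2 ≈ 2.0000.
L − H = 2.0000 − 1.9538 = 0.046 bits.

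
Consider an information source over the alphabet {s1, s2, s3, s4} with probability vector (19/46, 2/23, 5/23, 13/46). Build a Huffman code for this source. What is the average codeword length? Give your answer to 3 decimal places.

1.891 bits/symbol

Repeatedly combine the two least-probable nodes; the expected code length is the sum of the merged weights.
merge 2/23 + 5/23 → 7/23
merge 13/46 + 7/23 → 27/46
merge 19/46 + 27/46 → 1
L = 7/23 + 27/46 + 1 = 87/46 ≈ 1.891 bits/symbol.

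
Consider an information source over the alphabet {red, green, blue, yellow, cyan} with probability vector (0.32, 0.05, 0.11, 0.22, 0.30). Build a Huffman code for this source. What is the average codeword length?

Repeatedly combine the two least-probable nodes; the expected code length is the sum of the merged weights.
merge 1/20 + 11/100 → 4/25
merge 4/25 + 11/50 → 19/50
merge 3/10 + 8/25 → 31/50
merge 19/50 + 31/50 → 1
L = 4/25 + 19/50 + 31/50 + 1 = 54/25 = 2.16 bits/symbol.

2.16 bits/symbol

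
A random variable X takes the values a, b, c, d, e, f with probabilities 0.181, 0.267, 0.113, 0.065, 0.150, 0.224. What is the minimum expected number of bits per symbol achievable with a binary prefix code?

Repeatedly combine the two least-probable nodes; the expected code length is the sum of the merged weights.
merge 13/200 + 113/1000 → 89/500
merge 3/20 + 89/500 → 41/125
merge 181/1000 + 28/125 → 81/200
merge 267/1000 + 41/125 → 119/200
merge 81/200 + 119/200 → 1
L = 89/500 + 41/125 + 81/200 + 119/200 + 1 = 1253/500 = 2.506 bits/symbol.

2.506 bits/symbol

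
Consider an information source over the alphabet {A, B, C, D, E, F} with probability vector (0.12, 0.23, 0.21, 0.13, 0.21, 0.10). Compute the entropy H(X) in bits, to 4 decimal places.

2.5152 bits

H = −Σ pᵢ log₂ pᵢ.
−0.12·log₂(0.12) = 0.3671
−0.23·log₂(0.23) = 0.4877
−0.21·log₂(0.21) = 0.4728
−0.13·log₂(0.13) = 0.3826
−0.21·log₂(0.21) = 0.4728
−0.10·log₂(0.10) = 0.3322
Sum ≈ 2.5152 → 2.5152 bits.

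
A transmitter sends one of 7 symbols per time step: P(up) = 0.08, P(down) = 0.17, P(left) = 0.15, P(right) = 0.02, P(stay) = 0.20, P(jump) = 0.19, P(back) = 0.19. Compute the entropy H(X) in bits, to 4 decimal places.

H = −Σ pᵢ log₂ pᵢ.
−0.08·log₂(0.08) = 0.2915
−0.17·log₂(0.17) = 0.4346
−0.15·log₂(0.15) = 0.4105
−0.02·log₂(0.02) = 0.1129
−0.20·log₂(0.20) = 0.4644
−0.19·log₂(0.19) = 0.4552
−0.19·log₂(0.19) = 0.4552
Sum ≈ 2.6244 → 2.6244 bits.

2.6244 bits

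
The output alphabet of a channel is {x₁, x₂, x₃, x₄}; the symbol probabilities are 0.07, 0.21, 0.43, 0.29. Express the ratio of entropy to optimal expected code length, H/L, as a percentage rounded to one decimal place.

Entropy H = −Σ p log₂ p ≈ 1.7828 bits.
Huffman merges: 7/100+21/100→7/25; 7/25+29/100→57/100; 43/100+57/100→1. L = 37/20 ≈ 1.8500.
Efficiency = H/L = 1.7828/1.8500 = 96.4%.

96.4%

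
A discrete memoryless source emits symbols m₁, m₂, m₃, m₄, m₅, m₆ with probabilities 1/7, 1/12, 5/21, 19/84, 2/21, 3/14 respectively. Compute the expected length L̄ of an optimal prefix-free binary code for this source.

2.5 bits/symbol

Repeatedly combine the two least-probable nodes; the expected code length is the sum of the merged weights.
merge 1/12 + 2/21 → 5/28
merge 1/7 + 5/28 → 9/28
merge 3/14 + 19/84 → 37/84
merge 5/21 + 9/28 → 47/84
merge 37/84 + 47/84 → 1
L = 5/28 + 9/28 + 37/84 + 47/84 + 1 = 5/2 = 2.5 bits/symbol.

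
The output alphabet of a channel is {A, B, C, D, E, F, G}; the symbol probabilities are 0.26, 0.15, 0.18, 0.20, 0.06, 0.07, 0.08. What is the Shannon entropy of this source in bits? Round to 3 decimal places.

2.629 bits

H = −Σ pᵢ log₂ pᵢ.
−0.26·log₂(0.26) = 0.5053
−0.15·log₂(0.15) = 0.4105
−0.18·log₂(0.18) = 0.4453
−0.20·log₂(0.20) = 0.4644
−0.06·log₂(0.06) = 0.2435
−0.07·log₂(0.07) = 0.2686
−0.08·log₂(0.08) = 0.2915
Sum ≈ 2.6291 → 2.629 bits.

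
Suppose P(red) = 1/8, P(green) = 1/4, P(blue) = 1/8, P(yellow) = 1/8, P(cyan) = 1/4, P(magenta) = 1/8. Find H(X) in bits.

2.5 bits

Each probability is a power of 1/2, so log₂(1/p) is an integer.
H = Σ p·log₂(1/p) = 1/8·3 + 1/4·2 + 1/8·3 + 1/8·3 + 1/4·2 + 1/8·3 = 2.5 bits.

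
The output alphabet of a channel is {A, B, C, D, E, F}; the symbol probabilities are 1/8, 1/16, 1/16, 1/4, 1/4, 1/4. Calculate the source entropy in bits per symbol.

Each probability is a power of 1/2, so log₂(1/p) is an integer.
H = Σ p·log₂(1/p) = 1/8·3 + 1/16·4 + 1/16·4 + 1/4·2 + 1/4·2 + 1/4·2 = 2.375 bits.

2.375 bits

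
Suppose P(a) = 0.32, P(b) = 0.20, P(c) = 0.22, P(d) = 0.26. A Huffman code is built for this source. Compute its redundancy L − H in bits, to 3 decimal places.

0.024 bits

Entropy H = −Σ p log₂ p ≈ 1.9763 bits.
Huffman merges: 1/5+11/50→21/50; 13/50+8/25→29/50; 21/50+29/50→1. L = 2 ≈ 2.0000.
L − H = 2.0000 − 1.9763 = 0.024 bits.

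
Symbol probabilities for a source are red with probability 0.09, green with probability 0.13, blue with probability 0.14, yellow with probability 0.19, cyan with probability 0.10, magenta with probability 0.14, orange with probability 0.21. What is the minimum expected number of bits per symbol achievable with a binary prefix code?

2.79 bits/symbol

Repeatedly combine the two least-probable nodes; the expected code length is the sum of the merged weights.
merge 9/100 + 1/10 → 19/100
merge 13/100 + 7/50 → 27/100
merge 7/50 + 19/100 → 33/100
merge 19/100 + 21/100 → 2/5
merge 27/100 + 33/100 → 3/5
merge 2/5 + 3/5 → 1
L = 19/100 + 27/100 + 33/100 + 2/5 + 3/5 + 1 = 279/100 = 2.79 bits/symbol.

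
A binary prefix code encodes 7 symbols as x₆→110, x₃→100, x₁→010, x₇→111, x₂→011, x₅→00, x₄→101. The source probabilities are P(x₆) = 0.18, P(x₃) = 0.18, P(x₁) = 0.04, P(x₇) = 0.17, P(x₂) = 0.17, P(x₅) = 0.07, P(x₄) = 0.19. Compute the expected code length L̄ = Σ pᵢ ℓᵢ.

2.93 bits/symbol

L̄ = Σ pᵢ·ℓᵢ = 0.18·3 + 0.18·3 + 0.04·3 + 0.17·3 + 0.17·3 + 0.07·2 + 0.19·3 = 2.93 bits/symbol.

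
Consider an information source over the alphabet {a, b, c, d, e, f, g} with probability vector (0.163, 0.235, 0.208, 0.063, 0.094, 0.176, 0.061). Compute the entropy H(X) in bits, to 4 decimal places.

H = −Σ pᵢ log₂ pᵢ.
−0.163·log₂(0.163) = 0.4266
−0.235·log₂(0.235) = 0.4910
−0.208·log₂(0.208) = 0.4712
−0.063·log₂(0.063) = 0.2513
−0.094·log₂(0.094) = 0.3207
−0.176·log₂(0.176) = 0.4411
−0.061·log₂(0.061) = 0.2461
Sum ≈ 2.6479 → 2.6479 bits.

2.6479 bits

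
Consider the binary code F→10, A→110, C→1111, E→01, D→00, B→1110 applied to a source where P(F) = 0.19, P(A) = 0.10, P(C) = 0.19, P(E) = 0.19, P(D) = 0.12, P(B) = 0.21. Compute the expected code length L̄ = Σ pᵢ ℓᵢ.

L̄ = Σ pᵢ·ℓᵢ = 0.19·2 + 0.10·3 + 0.19·4 + 0.19·2 + 0.12·2 + 0.21·4 = 2.9 bits/symbol.

2.9 bits/symbol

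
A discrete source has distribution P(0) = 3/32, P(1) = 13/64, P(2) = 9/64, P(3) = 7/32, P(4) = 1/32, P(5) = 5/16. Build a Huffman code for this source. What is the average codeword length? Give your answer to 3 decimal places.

Repeatedly combine the two least-probable nodes; the expected code length is the sum of the merged weights.
merge 1/32 + 3/32 → 1/8
merge 1/8 + 9/64 → 17/64
merge 13/64 + 7/32 → 27/64
merge 17/64 + 5/16 → 37/64
merge 27/64 + 37/64 → 1
L = 1/8 + 17/64 + 27/64 + 37/64 + 1 = 153/64 ≈ 2.391 bits/symbol.

2.391 bits/symbol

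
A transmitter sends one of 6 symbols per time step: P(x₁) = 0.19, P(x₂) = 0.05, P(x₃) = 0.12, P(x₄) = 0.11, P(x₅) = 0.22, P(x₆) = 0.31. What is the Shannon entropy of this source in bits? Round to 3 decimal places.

2.393 bits

H = −Σ pᵢ log₂ pᵢ.
−0.19·log₂(0.19) = 0.4552
−0.05·log₂(0.05) = 0.2161
−0.12·log₂(0.12) = 0.3671
−0.11·log₂(0.11) = 0.3503
−0.22·log₂(0.22) = 0.4806
−0.31·log₂(0.31) = 0.5238
Sum ≈ 2.3930 → 2.393 bits.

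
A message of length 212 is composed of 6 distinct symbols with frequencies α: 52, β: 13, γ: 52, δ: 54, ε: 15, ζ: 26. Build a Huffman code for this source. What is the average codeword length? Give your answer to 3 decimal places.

2.387 bits/symbol

Probabilities are the counts divided by 212.
Repeatedly combine the two least-probable nodes; the expected code length is the sum of the merged weights.
merge 13/212 + 15/212 → 7/53
merge 13/106 + 7/53 → 27/106
merge 13/53 + 13/53 → 26/53
merge 27/106 + 27/106 → 27/53
merge 26/53 + 27/53 → 1
L = 7/53 + 27/106 + 26/53 + 27/53 + 1 = 253/106 ≈ 2.387 bits/symbol.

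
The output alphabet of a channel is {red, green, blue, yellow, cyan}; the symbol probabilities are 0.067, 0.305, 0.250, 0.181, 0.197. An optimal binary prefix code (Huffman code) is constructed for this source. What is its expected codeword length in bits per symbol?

2.248 bits/symbol

Repeatedly combine the two least-probable nodes; the expected code length is the sum of the merged weights.
merge 67/1000 + 181/1000 → 31/125
merge 197/1000 + 31/125 → 89/200
merge 1/4 + 61/200 → 111/200
merge 89/200 + 111/200 → 1
L = 31/125 + 89/200 + 111/200 + 1 = 281/125 = 2.248 bits/symbol.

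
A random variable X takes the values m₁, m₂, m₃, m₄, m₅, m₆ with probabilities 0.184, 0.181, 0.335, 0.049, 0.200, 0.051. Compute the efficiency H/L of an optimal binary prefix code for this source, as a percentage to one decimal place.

97.5%

Entropy H = −Σ p log₂ p ≈ 2.3208 bits.
Huffman merges: 49/1000+51/1000→1/10; 1/10+181/1000→281/1000; 23/125+1/5→48/125; 281/1000+67/200→77/125; 48/125+77/125→1. L = 2381/1000 ≈ 2.3810.
Efficiency = H/L = 2.3208/2.3810 = 97.5%.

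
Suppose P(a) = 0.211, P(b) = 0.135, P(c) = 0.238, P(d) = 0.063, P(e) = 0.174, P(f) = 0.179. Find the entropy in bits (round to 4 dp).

H = −Σ pᵢ log₂ pᵢ.
−0.211·log₂(0.211) = 0.4736
−0.135·log₂(0.135) = 0.3900
−0.238·log₂(0.238) = 0.4929
−0.063·log₂(0.063) = 0.2513
−0.174·log₂(0.174) = 0.4390
−0.179·log₂(0.179) = 0.4443
Sum ≈ 2.4911 → 2.4911 bits.

2.4911 bits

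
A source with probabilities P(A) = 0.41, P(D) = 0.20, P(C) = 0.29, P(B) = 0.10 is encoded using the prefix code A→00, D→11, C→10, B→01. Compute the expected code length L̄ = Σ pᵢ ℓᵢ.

2 bits/symbol

L̄ = Σ pᵢ·ℓᵢ = 0.41·2 + 0.20·2 + 0.29·2 + 0.10·2 = 2 bits/symbol.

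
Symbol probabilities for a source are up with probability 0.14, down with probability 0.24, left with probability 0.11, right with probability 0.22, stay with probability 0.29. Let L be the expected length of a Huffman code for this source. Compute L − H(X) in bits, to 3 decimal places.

0.010 bits

Entropy H = −Σ p log₂ p ≈ 2.2400 bits.
Huffman merges: 11/100+7/50→1/4; 11/50+6/25→23/50; 1/4+29/100→27/50; 23/50+27/50→1. L = 9/4 ≈ 2.2500.
L − H = 2.2500 − 2.2400 = 0.010 bits.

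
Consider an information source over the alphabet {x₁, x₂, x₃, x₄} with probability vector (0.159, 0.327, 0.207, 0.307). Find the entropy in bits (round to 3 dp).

1.943 bits

H = −Σ pᵢ log₂ pᵢ.
−0.159·log₂(0.159) = 0.4218
−0.327·log₂(0.327) = 0.5273
−0.207·log₂(0.207) = 0.4704
−0.307·log₂(0.307) = 0.5230
Sum ≈ 1.9425 → 1.943 bits.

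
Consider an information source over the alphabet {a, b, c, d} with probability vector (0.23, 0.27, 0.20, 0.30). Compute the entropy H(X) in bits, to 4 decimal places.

H = −Σ pᵢ log₂ pᵢ.
−0.23·log₂(0.23) = 0.4877
−0.27·log₂(0.27) = 0.5100
−0.20·log₂(0.20) = 0.4644
−0.30·log₂(0.30) = 0.5211
Sum ≈ 1.9832 → 1.9832 bits.

1.9832 bits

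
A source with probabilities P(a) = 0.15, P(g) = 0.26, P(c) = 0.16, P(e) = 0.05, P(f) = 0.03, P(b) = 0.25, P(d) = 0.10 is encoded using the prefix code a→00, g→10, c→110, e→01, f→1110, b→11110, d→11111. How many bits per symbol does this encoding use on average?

3.27 bits/symbol

L̄ = Σ pᵢ·ℓᵢ = 0.15·2 + 0.26·2 + 0.16·3 + 0.05·2 + 0.03·4 + 0.25·5 + 0.10·5 = 3.27 bits/symbol.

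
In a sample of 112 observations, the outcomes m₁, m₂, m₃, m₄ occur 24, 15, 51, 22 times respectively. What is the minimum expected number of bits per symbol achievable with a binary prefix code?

1.875 bits/symbol

Probabilities are the counts divided by 112.
Repeatedly combine the two least-probable nodes; the expected code length is the sum of the merged weights.
merge 15/112 + 11/56 → 37/112
merge 3/14 + 37/112 → 61/112
merge 51/112 + 61/112 → 1
L = 37/112 + 61/112 + 1 = 15/8 = 1.875 bits/symbol.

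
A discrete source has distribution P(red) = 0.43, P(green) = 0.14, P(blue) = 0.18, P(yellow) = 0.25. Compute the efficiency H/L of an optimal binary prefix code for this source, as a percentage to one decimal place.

Entropy H = −Σ p log₂ p ≈ 1.8660 bits.
Huffman merges: 7/50+9/50→8/25; 1/4+8/25→57/100; 43/100+57/100→1. L = 189/100 ≈ 1.8900.
Efficiency = H/L = 1.8660/1.8900 = 98.7%.

98.7%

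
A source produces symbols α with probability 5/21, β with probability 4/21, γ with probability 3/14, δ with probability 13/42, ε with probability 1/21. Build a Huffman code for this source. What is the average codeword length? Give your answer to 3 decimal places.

2.238 bits/symbol

Repeatedly combine the two least-probable nodes; the expected code length is the sum of the merged weights.
merge 1/21 + 4/21 → 5/21
merge 3/14 + 5/21 → 19/42
merge 5/21 + 13/42 → 23/42
merge 19/42 + 23/42 → 1
L = 5/21 + 19/42 + 23/42 + 1 = 47/21 ≈ 2.238 bits/symbol.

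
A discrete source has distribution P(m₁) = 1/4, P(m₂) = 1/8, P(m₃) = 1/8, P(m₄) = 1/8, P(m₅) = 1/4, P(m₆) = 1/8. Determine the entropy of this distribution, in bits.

2.5 bits

Each probability is a power of 1/2, so log₂(1/p) is an integer.
H = Σ p·log₂(1/p) = 1/4·2 + 1/8·3 + 1/8·3 + 1/8·3 + 1/4·2 + 1/8·3 = 2.5 bits.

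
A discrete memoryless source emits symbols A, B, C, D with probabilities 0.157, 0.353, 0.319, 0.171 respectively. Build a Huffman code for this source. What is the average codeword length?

1.975 bits/symbol

Repeatedly combine the two least-probable nodes; the expected code length is the sum of the merged weights.
merge 157/1000 + 171/1000 → 41/125
merge 319/1000 + 41/125 → 647/1000
merge 353/1000 + 647/1000 → 1
L = 41/125 + 647/1000 + 1 = 79/40 = 1.975 bits/symbol.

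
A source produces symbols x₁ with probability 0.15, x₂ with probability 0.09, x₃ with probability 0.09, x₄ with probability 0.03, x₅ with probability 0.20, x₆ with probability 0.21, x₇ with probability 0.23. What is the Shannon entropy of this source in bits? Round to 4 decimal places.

H = −Σ pᵢ log₂ pᵢ.
−0.15·log₂(0.15) = 0.4105
−0.09·log₂(0.09) = 0.3127
−0.09·log₂(0.09) = 0.3127
−0.03·log₂(0.03) = 0.1518
−0.20·log₂(0.20) = 0.4644
−0.21·log₂(0.21) = 0.4728
−0.23·log₂(0.23) = 0.4877
Sum ≈ 2.6125 → 2.6125 bits.

2.6125 bits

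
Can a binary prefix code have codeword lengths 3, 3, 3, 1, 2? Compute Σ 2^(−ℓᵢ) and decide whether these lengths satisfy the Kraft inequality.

1.125; no

With common denominator 2^3 = 8: Σ 2^(−ℓᵢ) = 1/8 + 1/8 + 1/8 + 4/8 + 2/8 = 9/8 = 1.125.
Kraft's inequality requires Σ ≤ 1; here Σ = 1.125 > 1, so no such prefix code exists.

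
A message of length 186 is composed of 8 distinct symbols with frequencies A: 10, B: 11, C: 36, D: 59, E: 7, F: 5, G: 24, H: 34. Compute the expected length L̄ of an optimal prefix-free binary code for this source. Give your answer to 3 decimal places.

Probabilities are the counts divided by 186.
Repeatedly combine the two least-probable nodes; the expected code length is the sum of the merged weights.
merge 5/186 + 7/186 → 2/31
merge 5/93 + 11/186 → 7/62
merge 2/31 + 7/62 → 11/62
merge 4/31 + 11/62 → 19/62
merge 17/93 + 6/31 → 35/93
merge 19/62 + 59/186 → 58/93
merge 35/93 + 58/93 → 1
L = 2/31 + 7/62 + 11/62 + 19/62 + 35/93 + 58/93 + 1 = 165/62 ≈ 2.661 bits/symbol.

2.661 bits/symbol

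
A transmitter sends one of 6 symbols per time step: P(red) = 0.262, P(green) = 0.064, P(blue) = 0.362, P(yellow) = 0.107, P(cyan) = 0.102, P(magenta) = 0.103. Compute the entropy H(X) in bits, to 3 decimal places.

H = −Σ pᵢ log₂ pᵢ.
−0.262·log₂(0.262) = 0.5063
−0.064·log₂(0.064) = 0.2538
−0.362·log₂(0.362) = 0.5307
−0.107·log₂(0.107) = 0.3450
−0.102·log₂(0.102) = 0.3359
−0.103·log₂(0.103) = 0.3378
Sum ≈ 2.3094 → 2.309 bits.

2.309 bits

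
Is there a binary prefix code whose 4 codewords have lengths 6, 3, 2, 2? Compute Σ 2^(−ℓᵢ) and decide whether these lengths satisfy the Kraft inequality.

With common denominator 2^6 = 64: Σ 2^(−ℓᵢ) = 1/64 + 8/64 + 16/64 + 16/64 = 41/64 = 0.640625.
Kraft's inequality requires Σ ≤ 1; here Σ = 0.640625 ≤ 1, so such a prefix code exists.

0.640625; yes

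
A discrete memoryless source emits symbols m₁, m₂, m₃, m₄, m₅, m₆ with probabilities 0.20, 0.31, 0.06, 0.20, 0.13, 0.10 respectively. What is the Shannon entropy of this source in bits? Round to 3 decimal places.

H = −Σ pᵢ log₂ pᵢ.
−0.20·log₂(0.20) = 0.4644
−0.31·log₂(0.31) = 0.5238
−0.06·log₂(0.06) = 0.2435
−0.20·log₂(0.20) = 0.4644
−0.13·log₂(0.13) = 0.3826
−0.10·log₂(0.10) = 0.3322
Sum ≈ 2.4109 → 2.411 bits.

2.411 bits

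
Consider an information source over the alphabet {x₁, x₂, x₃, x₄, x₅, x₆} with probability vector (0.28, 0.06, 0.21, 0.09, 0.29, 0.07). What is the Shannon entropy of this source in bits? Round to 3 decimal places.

H = −Σ pᵢ log₂ pᵢ.
−0.28·log₂(0.28) = 0.5142
−0.06·log₂(0.06) = 0.2435
−0.21·log₂(0.21) = 0.4728
−0.09·log₂(0.09) = 0.3127
−0.29·log₂(0.29) = 0.5179
−0.07·log₂(0.07) = 0.2686
Sum ≈ 2.3297 → 2.330 bits.

2.330 bits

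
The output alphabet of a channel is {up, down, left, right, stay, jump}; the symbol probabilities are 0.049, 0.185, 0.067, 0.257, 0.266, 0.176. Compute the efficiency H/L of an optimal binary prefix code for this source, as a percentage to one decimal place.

98.8%

Entropy H = −Σ p log₂ p ≈ 2.3779 bits.
Huffman merges: 49/1000+67/1000→29/250; 29/250+22/125→73/250; 37/200+257/1000→221/500; 133/500+73/250→279/500; 221/500+279/500→1. L = 301/125 ≈ 2.4080.
Efficiency = H/L = 2.3779/2.4080 = 98.8%.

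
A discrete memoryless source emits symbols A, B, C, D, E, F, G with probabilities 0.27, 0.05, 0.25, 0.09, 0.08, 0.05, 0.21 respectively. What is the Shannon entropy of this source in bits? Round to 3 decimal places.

2.519 bits

H = −Σ pᵢ log₂ pᵢ.
−0.27·log₂(0.27) = 0.5100
−0.05·log₂(0.05) = 0.2161
−0.25·log₂(0.25) = 0.5000
−0.09·log₂(0.09) = 0.3127
−0.08·log₂(0.08) = 0.2915
−0.05·log₂(0.05) = 0.2161
−0.21·log₂(0.21) = 0.4728
Sum ≈ 2.5192 → 2.519 bits.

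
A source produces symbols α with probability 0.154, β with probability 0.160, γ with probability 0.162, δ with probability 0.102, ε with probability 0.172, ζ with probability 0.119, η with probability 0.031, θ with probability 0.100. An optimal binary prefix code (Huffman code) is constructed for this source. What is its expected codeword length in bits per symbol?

2.959 bits/symbol

Repeatedly combine the two least-probable nodes; the expected code length is the sum of the merged weights.
merge 31/1000 + 1/10 → 131/1000
merge 51/500 + 119/1000 → 221/1000
merge 131/1000 + 77/500 → 57/200
merge 4/25 + 81/500 → 161/500
merge 43/250 + 221/1000 → 393/1000
merge 57/200 + 161/500 → 607/1000
merge 393/1000 + 607/1000 → 1
L = 131/1000 + 221/1000 + 57/200 + 161/500 + 393/1000 + 607/1000 + 1 = 2959/1000 = 2.959 bits/symbol.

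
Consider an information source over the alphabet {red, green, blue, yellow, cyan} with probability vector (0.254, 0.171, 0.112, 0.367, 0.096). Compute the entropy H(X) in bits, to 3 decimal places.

H = −Σ pᵢ log₂ pᵢ.
−0.254·log₂(0.254) = 0.5022
−0.171·log₂(0.171) = 0.4357
−0.112·log₂(0.112) = 0.3537
−0.367·log₂(0.367) = 0.5307
−0.096·log₂(0.096) = 0.3246
Sum ≈ 2.1469 → 2.147 bits.

2.147 bits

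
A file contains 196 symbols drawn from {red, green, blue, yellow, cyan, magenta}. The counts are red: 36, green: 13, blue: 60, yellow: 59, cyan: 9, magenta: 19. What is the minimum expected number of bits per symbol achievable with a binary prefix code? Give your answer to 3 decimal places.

2.321 bits/symbol

Probabilities are the counts divided by 196.
Repeatedly combine the two least-probable nodes; the expected code length is the sum of the merged weights.
merge 9/196 + 13/196 → 11/98
merge 19/196 + 11/98 → 41/196
merge 9/49 + 41/196 → 11/28
merge 59/196 + 15/49 → 17/28
merge 11/28 + 17/28 → 1
L = 11/98 + 41/196 + 11/28 + 17/28 + 1 = 65/28 ≈ 2.321 bits/symbol.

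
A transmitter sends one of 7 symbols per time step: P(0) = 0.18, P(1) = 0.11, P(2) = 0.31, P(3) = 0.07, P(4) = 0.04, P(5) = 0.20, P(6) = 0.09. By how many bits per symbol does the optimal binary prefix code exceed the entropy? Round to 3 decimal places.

Entropy H = −Σ p log₂ p ≈ 2.5507 bits.
Huffman merges: 1/25+7/100→11/100; 9/100+11/100→1/5; 11/100+9/50→29/100; 1/5+1/5→2/5; 29/100+31/100→3/5; 2/5+3/5→1. L = 13/5 ≈ 2.6000.
L − H = 2.6000 − 2.5507 = 0.049 bits.

0.049 bits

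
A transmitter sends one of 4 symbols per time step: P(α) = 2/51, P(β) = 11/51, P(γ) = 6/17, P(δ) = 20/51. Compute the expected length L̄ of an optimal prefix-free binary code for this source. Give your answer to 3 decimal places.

1.863 bits/symbol

Repeatedly combine the two least-probable nodes; the expected code length is the sum of the merged weights.
merge 2/51 + 11/51 → 13/51
merge 13/51 + 6/17 → 31/51
merge 20/51 + 31/51 → 1
L = 13/51 + 31/51 + 1 = 95/51 ≈ 1.863 bits/symbol.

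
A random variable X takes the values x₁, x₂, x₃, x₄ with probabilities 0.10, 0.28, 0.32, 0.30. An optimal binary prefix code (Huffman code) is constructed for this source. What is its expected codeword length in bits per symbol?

2 bits/symbol

Repeatedly combine the two least-probable nodes; the expected code length is the sum of the merged weights.
merge 1/10 + 7/25 → 19/50
merge 3/10 + 8/25 → 31/50
merge 19/50 + 31/50 → 1
L = 19/50 + 31/50 + 1 = 2 bits/symbol.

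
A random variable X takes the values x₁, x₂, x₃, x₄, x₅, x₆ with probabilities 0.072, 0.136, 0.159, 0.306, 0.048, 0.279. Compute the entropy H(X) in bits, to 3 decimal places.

2.333 bits

H = −Σ pᵢ log₂ pᵢ.
−0.072·log₂(0.072) = 0.2733
−0.136·log₂(0.136) = 0.3915
−0.159·log₂(0.159) = 0.4218
−0.306·log₂(0.306) = 0.5228
−0.048·log₂(0.048) = 0.2103
−0.279·log₂(0.279) = 0.5138
Sum ≈ 2.3334 → 2.333 bits.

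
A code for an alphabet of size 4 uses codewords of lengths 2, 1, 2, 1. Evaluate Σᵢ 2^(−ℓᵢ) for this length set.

1.5

With common denominator 2^2 = 4: Σ 2^(−ℓᵢ) = 1/4 + 2/4 + 1/4 + 2/4 = 6/4 = 1.5.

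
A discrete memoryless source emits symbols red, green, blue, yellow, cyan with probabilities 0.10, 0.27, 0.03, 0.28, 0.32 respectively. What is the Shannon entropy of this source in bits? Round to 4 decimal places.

H = −Σ pᵢ log₂ pᵢ.
−0.10·log₂(0.10) = 0.3322
−0.27·log₂(0.27) = 0.5100
−0.03·log₂(0.03) = 0.1518
−0.28·log₂(0.28) = 0.5142
−0.32·log₂(0.32) = 0.5260
Sum ≈ 2.0342 → 2.0342 bits.

2.0342 bits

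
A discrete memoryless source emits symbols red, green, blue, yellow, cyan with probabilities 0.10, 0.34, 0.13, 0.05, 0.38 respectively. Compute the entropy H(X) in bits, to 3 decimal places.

1.991 bits

H = −Σ pᵢ log₂ pᵢ.
−0.10·log₂(0.10) = 0.3322
−0.34·log₂(0.34) = 0.5292
−0.13·log₂(0.13) = 0.3826
−0.05·log₂(0.05) = 0.2161
−0.38·log₂(0.38) = 0.5305
Sum ≈ 1.9906 → 1.991 bits.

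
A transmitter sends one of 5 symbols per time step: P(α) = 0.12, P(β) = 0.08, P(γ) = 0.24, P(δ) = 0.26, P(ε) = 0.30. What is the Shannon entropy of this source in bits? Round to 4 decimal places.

H = −Σ pᵢ log₂ pᵢ.
−0.12·log₂(0.12) = 0.3671
−0.08·log₂(0.08) = 0.2915
−0.24·log₂(0.24) = 0.4941
−0.26·log₂(0.26) = 0.5053
−0.30·log₂(0.30) = 0.5211
Sum ≈ 2.1791 → 2.1791 bits.

2.1791 bits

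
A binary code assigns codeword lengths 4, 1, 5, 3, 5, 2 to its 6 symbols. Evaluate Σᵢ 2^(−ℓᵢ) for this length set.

1

With common denominator 2^5 = 32: Σ 2^(−ℓᵢ) = 2/32 + 16/32 + 1/32 + 4/32 + 1/32 + 8/32 = 32/32 = 1.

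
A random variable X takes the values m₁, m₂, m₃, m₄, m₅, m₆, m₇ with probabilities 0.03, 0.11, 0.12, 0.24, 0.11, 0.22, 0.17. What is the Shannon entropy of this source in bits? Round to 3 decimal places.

2.629 bits

H = −Σ pᵢ log₂ pᵢ.
−0.03·log₂(0.03) = 0.1518
−0.11·log₂(0.11) = 0.3503
−0.12·log₂(0.12) = 0.3671
−0.24·log₂(0.24) = 0.4941
−0.11·log₂(0.11) = 0.3503
−0.22·log₂(0.22) = 0.4806
−0.17·log₂(0.17) = 0.4346
Sum ≈ 2.6287 → 2.629 bits.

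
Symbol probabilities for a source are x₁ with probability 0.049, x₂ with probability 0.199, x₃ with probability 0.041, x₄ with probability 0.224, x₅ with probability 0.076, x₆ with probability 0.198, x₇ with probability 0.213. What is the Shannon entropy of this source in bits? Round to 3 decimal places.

H = −Σ pᵢ log₂ pᵢ.
−0.049·log₂(0.049) = 0.2132
−0.199·log₂(0.199) = 0.4635
−0.041·log₂(0.041) = 0.1889
−0.224·log₂(0.224) = 0.4835
−0.076·log₂(0.076) = 0.2826
−0.198·log₂(0.198) = 0.4626
−0.213·log₂(0.213) = 0.4752
Sum ≈ 2.5695 → 2.570 bits.

2.570 bits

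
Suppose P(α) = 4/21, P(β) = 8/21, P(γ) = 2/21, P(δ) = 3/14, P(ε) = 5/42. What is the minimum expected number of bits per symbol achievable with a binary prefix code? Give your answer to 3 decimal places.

2.214 bits/symbol

Repeatedly combine the two least-probable nodes; the expected code length is the sum of the merged weights.
merge 2/21 + 5/42 → 3/14
merge 4/21 + 3/14 → 17/42
merge 3/14 + 8/21 → 25/42
merge 17/42 + 25/42 → 1
L = 3/14 + 17/42 + 25/42 + 1 = 31/14 ≈ 2.214 bits/symbol.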